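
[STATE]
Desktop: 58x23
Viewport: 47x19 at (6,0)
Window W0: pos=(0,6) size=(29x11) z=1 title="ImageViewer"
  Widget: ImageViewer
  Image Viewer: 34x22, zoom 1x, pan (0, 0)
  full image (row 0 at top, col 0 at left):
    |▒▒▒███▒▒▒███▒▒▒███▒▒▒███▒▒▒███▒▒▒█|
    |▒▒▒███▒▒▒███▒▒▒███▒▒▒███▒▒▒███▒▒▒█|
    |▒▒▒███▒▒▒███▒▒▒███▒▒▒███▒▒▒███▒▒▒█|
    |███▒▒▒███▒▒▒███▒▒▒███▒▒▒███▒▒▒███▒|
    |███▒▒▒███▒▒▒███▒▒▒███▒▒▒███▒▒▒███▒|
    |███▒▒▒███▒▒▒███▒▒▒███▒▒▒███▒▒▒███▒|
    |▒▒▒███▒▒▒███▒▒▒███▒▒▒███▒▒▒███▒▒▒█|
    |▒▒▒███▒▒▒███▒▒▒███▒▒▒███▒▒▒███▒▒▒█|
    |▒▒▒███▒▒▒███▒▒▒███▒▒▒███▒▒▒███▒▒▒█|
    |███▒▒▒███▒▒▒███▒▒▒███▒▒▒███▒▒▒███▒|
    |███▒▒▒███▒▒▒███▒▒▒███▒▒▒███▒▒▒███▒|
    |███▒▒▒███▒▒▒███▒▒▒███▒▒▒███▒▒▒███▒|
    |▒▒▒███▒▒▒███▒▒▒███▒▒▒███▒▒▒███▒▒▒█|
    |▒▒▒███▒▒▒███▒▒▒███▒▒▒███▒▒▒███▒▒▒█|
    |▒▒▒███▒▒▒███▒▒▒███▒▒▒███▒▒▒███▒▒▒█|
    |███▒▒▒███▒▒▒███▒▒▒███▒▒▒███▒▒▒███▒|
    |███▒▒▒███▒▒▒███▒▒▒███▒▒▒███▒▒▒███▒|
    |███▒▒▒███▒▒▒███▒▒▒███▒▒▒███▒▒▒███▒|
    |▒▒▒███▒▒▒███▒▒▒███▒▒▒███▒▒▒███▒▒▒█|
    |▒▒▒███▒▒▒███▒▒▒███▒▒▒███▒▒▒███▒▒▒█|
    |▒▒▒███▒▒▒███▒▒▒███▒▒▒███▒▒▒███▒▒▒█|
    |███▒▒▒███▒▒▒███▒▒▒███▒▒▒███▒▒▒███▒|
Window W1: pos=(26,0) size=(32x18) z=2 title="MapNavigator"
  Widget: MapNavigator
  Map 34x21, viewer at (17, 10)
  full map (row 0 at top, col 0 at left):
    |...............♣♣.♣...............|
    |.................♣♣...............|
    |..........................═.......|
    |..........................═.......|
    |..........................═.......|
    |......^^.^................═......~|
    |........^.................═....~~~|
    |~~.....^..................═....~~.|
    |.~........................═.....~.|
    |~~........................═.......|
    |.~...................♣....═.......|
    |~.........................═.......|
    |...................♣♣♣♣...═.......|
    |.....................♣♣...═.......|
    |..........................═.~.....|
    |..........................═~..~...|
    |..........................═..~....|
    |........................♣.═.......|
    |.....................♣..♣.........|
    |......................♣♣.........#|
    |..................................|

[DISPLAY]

                    ┏━━━━━━━━━━━━━━━━━━━━━━━━━━
                    ┃ MapNavigator             
                    ┠──────────────────────────
                    ┃........................═.
                    ┃........................═.
                    ┃....^^.^................═.
━━━━━━━━━━━━━━━━━━━━┃......^.................═.
eViewer             ┃.....^..................═.
────────────────────┃........................═.
█▒▒▒███▒▒▒███▒▒▒███▒┃........................═.
█▒▒▒███▒▒▒███▒▒▒███▒┃...............@...♣....═.
█▒▒▒███▒▒▒███▒▒▒███▒┃........................═.
▒███▒▒▒███▒▒▒███▒▒▒█┃.................♣♣♣♣...═.
▒███▒▒▒███▒▒▒███▒▒▒█┃...................♣♣...═.
▒███▒▒▒███▒▒▒███▒▒▒█┃........................═.
█▒▒▒███▒▒▒███▒▒▒███▒┃........................═~
━━━━━━━━━━━━━━━━━━━━┃........................═.
                    ┗━━━━━━━━━━━━━━━━━━━━━━━━━━
                                               


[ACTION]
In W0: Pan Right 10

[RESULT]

                    ┏━━━━━━━━━━━━━━━━━━━━━━━━━━
                    ┃ MapNavigator             
                    ┠──────────────────────────
                    ┃........................═.
                    ┃........................═.
                    ┃....^^.^................═.
━━━━━━━━━━━━━━━━━━━━┃......^.................═.
eViewer             ┃.....^..................═.
────────────────────┃........................═.
███▒▒▒███▒▒▒███▒▒▒█ ┃........................═.
███▒▒▒███▒▒▒███▒▒▒█ ┃...............@...♣....═.
███▒▒▒███▒▒▒███▒▒▒█ ┃........................═.
▒▒▒███▒▒▒███▒▒▒███▒ ┃.................♣♣♣♣...═.
▒▒▒███▒▒▒███▒▒▒███▒ ┃...................♣♣...═.
▒▒▒███▒▒▒███▒▒▒███▒ ┃........................═.
███▒▒▒███▒▒▒███▒▒▒█ ┃........................═~
━━━━━━━━━━━━━━━━━━━━┃........................═.
                    ┗━━━━━━━━━━━━━━━━━━━━━━━━━━
                                               


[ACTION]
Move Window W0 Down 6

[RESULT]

                    ┏━━━━━━━━━━━━━━━━━━━━━━━━━━
                    ┃ MapNavigator             
                    ┠──────────────────────────
                    ┃........................═.
                    ┃........................═.
                    ┃....^^.^................═.
                    ┃......^.................═.
                    ┃.....^..................═.
                    ┃........................═.
                    ┃........................═.
                    ┃...............@...♣....═.
                    ┃........................═.
━━━━━━━━━━━━━━━━━━━━┃.................♣♣♣♣...═.
eViewer             ┃...................♣♣...═.
────────────────────┃........................═.
███▒▒▒███▒▒▒███▒▒▒█ ┃........................═~
███▒▒▒███▒▒▒███▒▒▒█ ┃........................═.
███▒▒▒███▒▒▒███▒▒▒█ ┗━━━━━━━━━━━━━━━━━━━━━━━━━━
▒▒▒███▒▒▒███▒▒▒███▒   ┃                        


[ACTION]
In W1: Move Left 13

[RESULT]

                    ┏━━━━━━━━━━━━━━━━━━━━━━━━━━
                    ┃ MapNavigator             
                    ┠──────────────────────────
                    ┃           ...............
                    ┃           ...............
                    ┃           ......^^.^.....
                    ┃           ........^......
                    ┃           ~~.....^.......
                    ┃           .~.............
                    ┃           ~~.............
                    ┃           .~..@..........
                    ┃           ~..............
━━━━━━━━━━━━━━━━━━━━┃           ...............
eViewer             ┃           ...............
────────────────────┃           ...............
███▒▒▒███▒▒▒███▒▒▒█ ┃           ...............
███▒▒▒███▒▒▒███▒▒▒█ ┃           ...............
███▒▒▒███▒▒▒███▒▒▒█ ┗━━━━━━━━━━━━━━━━━━━━━━━━━━
▒▒▒███▒▒▒███▒▒▒███▒   ┃                        


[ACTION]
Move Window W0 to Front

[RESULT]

                    ┏━━━━━━━━━━━━━━━━━━━━━━━━━━
                    ┃ MapNavigator             
                    ┠──────────────────────────
                    ┃           ...............
                    ┃           ...............
                    ┃           ......^^.^.....
                    ┃           ........^......
                    ┃           ~~.....^.......
                    ┃           .~.............
                    ┃           ~~.............
                    ┃           .~..@..........
                    ┃           ~..............
━━━━━━━━━━━━━━━━━━━━━━┓         ...............
eViewer               ┃         ...............
──────────────────────┨         ...............
███▒▒▒███▒▒▒███▒▒▒█   ┃         ...............
███▒▒▒███▒▒▒███▒▒▒█   ┃         ...............
███▒▒▒███▒▒▒███▒▒▒█   ┃━━━━━━━━━━━━━━━━━━━━━━━━
▒▒▒███▒▒▒███▒▒▒███▒   ┃                        


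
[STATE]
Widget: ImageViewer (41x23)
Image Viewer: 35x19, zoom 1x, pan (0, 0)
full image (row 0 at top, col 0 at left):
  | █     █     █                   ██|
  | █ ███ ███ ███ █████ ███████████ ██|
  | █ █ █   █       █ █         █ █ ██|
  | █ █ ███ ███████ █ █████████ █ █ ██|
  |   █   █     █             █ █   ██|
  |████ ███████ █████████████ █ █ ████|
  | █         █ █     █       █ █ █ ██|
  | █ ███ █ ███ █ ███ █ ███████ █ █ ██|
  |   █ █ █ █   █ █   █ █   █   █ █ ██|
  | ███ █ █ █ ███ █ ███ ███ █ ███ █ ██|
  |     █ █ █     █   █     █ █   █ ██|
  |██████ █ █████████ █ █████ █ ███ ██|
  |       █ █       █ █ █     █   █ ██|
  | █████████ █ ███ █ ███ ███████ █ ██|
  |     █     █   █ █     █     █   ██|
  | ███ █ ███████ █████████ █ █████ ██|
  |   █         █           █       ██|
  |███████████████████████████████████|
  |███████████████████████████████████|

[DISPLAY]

 █     █     █                   ██      
 █ ███ ███ ███ █████ ███████████ ██      
 █ █ █   █       █ █         █ █ ██      
 █ █ ███ ███████ █ █████████ █ █ ██      
   █   █     █             █ █   ██      
████ ███████ █████████████ █ █ ████      
 █         █ █     █       █ █ █ ██      
 █ ███ █ ███ █ ███ █ ███████ █ █ ██      
   █ █ █ █   █ █   █ █   █   █ █ ██      
 ███ █ █ █ ███ █ ███ ███ █ ███ █ ██      
     █ █ █     █   █     █ █   █ ██      
██████ █ █████████ █ █████ █ ███ ██      
       █ █       █ █ █     █   █ ██      
 █████████ █ ███ █ ███ ███████ █ ██      
     █     █   █ █     █     █   ██      
 ███ █ ███████ █████████ █ █████ ██      
   █         █           █       ██      
███████████████████████████████████      
███████████████████████████████████      
                                         
                                         
                                         
                                         


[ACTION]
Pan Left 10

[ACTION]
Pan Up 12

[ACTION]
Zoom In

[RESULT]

  ██          ██          ██             
  ██          ██          ██             
  ██  ██████  ██████  ██████  ██████████ 
  ██  ██████  ██████  ██████  ██████████ 
  ██  ██  ██      ██              ██  ██ 
  ██  ██  ██      ██              ██  ██ 
  ██  ██  ██████  ██████████████  ██  ███
  ██  ██  ██████  ██████████████  ██  ███
      ██      ██          ██             
      ██      ██          ██             
████████  ██████████████  ███████████████
████████  ██████████████  ███████████████
  ██                  ██  ██          ██ 
  ██                  ██  ██          ██ 
  ██  ██████  ██  ██████  ██  ██████  ██ 
  ██  ██████  ██  ██████  ██  ██████  ██ 
      ██  ██  ██  ██      ██  ██      ██ 
      ██  ██  ██  ██      ██  ██      ██ 
  ██████  ██  ██  ██  ██████  ██  ██████ 
  ██████  ██  ██  ██  ██████  ██  ██████ 
          ██  ██  ██          ██      ██ 
          ██  ██  ██          ██      ██ 
████████████  ██  ██████████████████  ██ 


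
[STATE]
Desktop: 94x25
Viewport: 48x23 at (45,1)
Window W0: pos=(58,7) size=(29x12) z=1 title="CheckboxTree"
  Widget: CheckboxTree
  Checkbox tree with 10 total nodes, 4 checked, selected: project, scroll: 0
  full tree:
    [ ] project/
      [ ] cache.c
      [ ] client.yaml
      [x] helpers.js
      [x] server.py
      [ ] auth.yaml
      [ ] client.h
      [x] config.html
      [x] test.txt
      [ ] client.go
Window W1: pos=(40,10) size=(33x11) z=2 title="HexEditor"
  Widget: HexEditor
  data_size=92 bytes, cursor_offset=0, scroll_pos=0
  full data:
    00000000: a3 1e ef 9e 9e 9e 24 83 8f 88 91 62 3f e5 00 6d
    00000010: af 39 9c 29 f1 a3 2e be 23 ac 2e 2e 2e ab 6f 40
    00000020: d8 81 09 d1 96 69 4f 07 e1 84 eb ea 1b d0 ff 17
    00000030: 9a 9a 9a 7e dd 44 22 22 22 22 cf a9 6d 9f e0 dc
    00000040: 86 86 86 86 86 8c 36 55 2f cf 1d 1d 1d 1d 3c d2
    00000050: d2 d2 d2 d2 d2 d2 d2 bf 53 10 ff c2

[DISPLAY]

                                                
                                                
                                                
                                                
                                                
                                                
             ┏━━━━━━━━━━━━━━━━━━━━━━━━━━━┓      
             ┃ CheckboxTree              ┃      
             ┠───────────────────────────┨      
━━━━━━━━━━━━━━━━━━━━━━━━━━━┓             ┃      
Editor                     ┃             ┃      
───────────────────────────┨yaml         ┃      
0000  A3 1e ef 9e 9e 9e 24 ┃.js          ┃      
0010  af 39 9c 29 f1 a3 2e ┃py           ┃      
0020  d8 81 09 d1 96 69 4f ┃ml           ┃      
0030  9a 9a 9a 7e dd 44 22 ┃h            ┃      
0040  86 86 86 86 86 8c 36 ┃html         ┃      
0050  d2 d2 d2 d2 d2 d2 d2 ┃━━━━━━━━━━━━━┛      
                           ┃                    
━━━━━━━━━━━━━━━━━━━━━━━━━━━┛                    
                                                
                                                
                                                


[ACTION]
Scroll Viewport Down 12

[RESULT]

                                                
                                                
                                                
                                                
                                                
             ┏━━━━━━━━━━━━━━━━━━━━━━━━━━━┓      
             ┃ CheckboxTree              ┃      
             ┠───────────────────────────┨      
━━━━━━━━━━━━━━━━━━━━━━━━━━━┓             ┃      
Editor                     ┃             ┃      
───────────────────────────┨yaml         ┃      
0000  A3 1e ef 9e 9e 9e 24 ┃.js          ┃      
0010  af 39 9c 29 f1 a3 2e ┃py           ┃      
0020  d8 81 09 d1 96 69 4f ┃ml           ┃      
0030  9a 9a 9a 7e dd 44 22 ┃h            ┃      
0040  86 86 86 86 86 8c 36 ┃html         ┃      
0050  d2 d2 d2 d2 d2 d2 d2 ┃━━━━━━━━━━━━━┛      
                           ┃                    
━━━━━━━━━━━━━━━━━━━━━━━━━━━┛                    
                                                
                                                
                                                
                                                


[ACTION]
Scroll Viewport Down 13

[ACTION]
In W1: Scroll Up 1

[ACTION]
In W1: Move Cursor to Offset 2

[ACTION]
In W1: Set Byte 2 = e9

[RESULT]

                                                
                                                
                                                
                                                
                                                
             ┏━━━━━━━━━━━━━━━━━━━━━━━━━━━┓      
             ┃ CheckboxTree              ┃      
             ┠───────────────────────────┨      
━━━━━━━━━━━━━━━━━━━━━━━━━━━┓             ┃      
Editor                     ┃             ┃      
───────────────────────────┨yaml         ┃      
0000  a3 1e E9 9e 9e 9e 24 ┃.js          ┃      
0010  af 39 9c 29 f1 a3 2e ┃py           ┃      
0020  d8 81 09 d1 96 69 4f ┃ml           ┃      
0030  9a 9a 9a 7e dd 44 22 ┃h            ┃      
0040  86 86 86 86 86 8c 36 ┃html         ┃      
0050  d2 d2 d2 d2 d2 d2 d2 ┃━━━━━━━━━━━━━┛      
                           ┃                    
━━━━━━━━━━━━━━━━━━━━━━━━━━━┛                    
                                                
                                                
                                                
                                                


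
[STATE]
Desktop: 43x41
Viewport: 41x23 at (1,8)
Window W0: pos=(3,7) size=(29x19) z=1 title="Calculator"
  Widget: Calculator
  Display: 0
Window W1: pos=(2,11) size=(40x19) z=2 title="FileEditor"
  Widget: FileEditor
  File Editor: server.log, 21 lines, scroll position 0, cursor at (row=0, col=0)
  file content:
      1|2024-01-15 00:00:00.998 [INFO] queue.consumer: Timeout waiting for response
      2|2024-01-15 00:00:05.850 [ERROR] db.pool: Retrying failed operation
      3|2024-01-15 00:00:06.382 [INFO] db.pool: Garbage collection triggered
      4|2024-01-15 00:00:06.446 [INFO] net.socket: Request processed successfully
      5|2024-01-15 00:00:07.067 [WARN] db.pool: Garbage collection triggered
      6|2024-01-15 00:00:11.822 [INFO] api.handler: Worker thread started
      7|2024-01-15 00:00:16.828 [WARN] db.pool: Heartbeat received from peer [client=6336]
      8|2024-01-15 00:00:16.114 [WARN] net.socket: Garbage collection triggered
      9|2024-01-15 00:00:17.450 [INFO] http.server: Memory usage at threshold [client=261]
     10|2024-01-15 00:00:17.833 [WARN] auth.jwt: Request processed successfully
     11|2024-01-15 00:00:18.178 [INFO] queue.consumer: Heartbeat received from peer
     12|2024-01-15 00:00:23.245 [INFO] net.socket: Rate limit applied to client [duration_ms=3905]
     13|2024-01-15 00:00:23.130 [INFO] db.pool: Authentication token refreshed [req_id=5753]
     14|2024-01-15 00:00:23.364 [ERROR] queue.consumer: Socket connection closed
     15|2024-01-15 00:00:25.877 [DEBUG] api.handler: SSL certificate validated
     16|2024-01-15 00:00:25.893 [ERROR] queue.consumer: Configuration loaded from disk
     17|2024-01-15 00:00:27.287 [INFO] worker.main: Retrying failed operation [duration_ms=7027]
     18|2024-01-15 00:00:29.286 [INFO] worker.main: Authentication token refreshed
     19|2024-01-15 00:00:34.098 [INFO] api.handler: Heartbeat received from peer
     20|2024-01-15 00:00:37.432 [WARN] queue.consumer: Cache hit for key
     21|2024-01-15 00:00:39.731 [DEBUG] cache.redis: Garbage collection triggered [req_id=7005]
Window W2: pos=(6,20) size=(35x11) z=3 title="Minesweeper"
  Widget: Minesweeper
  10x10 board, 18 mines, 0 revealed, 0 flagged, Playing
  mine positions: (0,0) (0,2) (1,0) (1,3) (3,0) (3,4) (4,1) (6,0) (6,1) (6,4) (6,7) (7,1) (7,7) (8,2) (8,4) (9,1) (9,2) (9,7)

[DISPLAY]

  ┃ Calculator                ┃          
  ┠───────────────────────────┨          
  ┃                          0┃          
 ┏━━━━━━━━━━━━━━━━━━━━━━━━━━━━━━━━━━━━━━┓
 ┃ FileEditor                           ┃
 ┠──────────────────────────────────────┨
 ┃█024-01-15 00:00:00.998 [INFO] queue.▲┃
 ┃2024-01-15 00:00:05.850 [ERROR] db.po█┃
 ┃2024-01-15 00:00:06.382 [INFO] db.poo░┃
 ┃2024-01-15 00:00:06.446 [INFO] net.so░┃
 ┃2024-01-15 00:00:07.067 [WARN] db.poo░┃
 ┃2024-01-15 00:00:11.822 [INFO] api.ha░┃
 ┃202┏━━━━━━━━━━━━━━━━━━━━━━━━━━━━━━━━━┓┃
 ┃202┃ Minesweeper                     ┃┃
 ┃202┠─────────────────────────────────┨┃
 ┃202┃■■■■■■■■■■                       ┃┃
 ┃202┃■■■■■■■■■■                       ┃┃
 ┃202┃■■■■■■■■■■                       ┃┃
 ┃202┃■■■■■■■■■■                       ┃┃
 ┃202┃■■■■■■■■■■                       ┃┃
 ┃202┃■■■■■■■■■■                       ┃┃
 ┗━━━┃■■■■■■■■■■                       ┃┛
     ┗━━━━━━━━━━━━━━━━━━━━━━━━━━━━━━━━━┛ 


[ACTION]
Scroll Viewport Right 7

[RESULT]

 ┃ Calculator                ┃           
 ┠───────────────────────────┨           
 ┃                          0┃           
┏━━━━━━━━━━━━━━━━━━━━━━━━━━━━━━━━━━━━━━┓ 
┃ FileEditor                           ┃ 
┠──────────────────────────────────────┨ 
┃█024-01-15 00:00:00.998 [INFO] queue.▲┃ 
┃2024-01-15 00:00:05.850 [ERROR] db.po█┃ 
┃2024-01-15 00:00:06.382 [INFO] db.poo░┃ 
┃2024-01-15 00:00:06.446 [INFO] net.so░┃ 
┃2024-01-15 00:00:07.067 [WARN] db.poo░┃ 
┃2024-01-15 00:00:11.822 [INFO] api.ha░┃ 
┃202┏━━━━━━━━━━━━━━━━━━━━━━━━━━━━━━━━━┓┃ 
┃202┃ Minesweeper                     ┃┃ 
┃202┠─────────────────────────────────┨┃ 
┃202┃■■■■■■■■■■                       ┃┃ 
┃202┃■■■■■■■■■■                       ┃┃ 
┃202┃■■■■■■■■■■                       ┃┃ 
┃202┃■■■■■■■■■■                       ┃┃ 
┃202┃■■■■■■■■■■                       ┃┃ 
┃202┃■■■■■■■■■■                       ┃┃ 
┗━━━┃■■■■■■■■■■                       ┃┛ 
    ┗━━━━━━━━━━━━━━━━━━━━━━━━━━━━━━━━━┛  


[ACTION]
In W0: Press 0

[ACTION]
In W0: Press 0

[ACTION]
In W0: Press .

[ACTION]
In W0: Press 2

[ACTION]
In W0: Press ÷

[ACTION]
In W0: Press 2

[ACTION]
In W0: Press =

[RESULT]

 ┃ Calculator                ┃           
 ┠───────────────────────────┨           
 ┃                        0.1┃           
┏━━━━━━━━━━━━━━━━━━━━━━━━━━━━━━━━━━━━━━┓ 
┃ FileEditor                           ┃ 
┠──────────────────────────────────────┨ 
┃█024-01-15 00:00:00.998 [INFO] queue.▲┃ 
┃2024-01-15 00:00:05.850 [ERROR] db.po█┃ 
┃2024-01-15 00:00:06.382 [INFO] db.poo░┃ 
┃2024-01-15 00:00:06.446 [INFO] net.so░┃ 
┃2024-01-15 00:00:07.067 [WARN] db.poo░┃ 
┃2024-01-15 00:00:11.822 [INFO] api.ha░┃ 
┃202┏━━━━━━━━━━━━━━━━━━━━━━━━━━━━━━━━━┓┃ 
┃202┃ Minesweeper                     ┃┃ 
┃202┠─────────────────────────────────┨┃ 
┃202┃■■■■■■■■■■                       ┃┃ 
┃202┃■■■■■■■■■■                       ┃┃ 
┃202┃■■■■■■■■■■                       ┃┃ 
┃202┃■■■■■■■■■■                       ┃┃ 
┃202┃■■■■■■■■■■                       ┃┃ 
┃202┃■■■■■■■■■■                       ┃┃ 
┗━━━┃■■■■■■■■■■                       ┃┛ 
    ┗━━━━━━━━━━━━━━━━━━━━━━━━━━━━━━━━━┛  


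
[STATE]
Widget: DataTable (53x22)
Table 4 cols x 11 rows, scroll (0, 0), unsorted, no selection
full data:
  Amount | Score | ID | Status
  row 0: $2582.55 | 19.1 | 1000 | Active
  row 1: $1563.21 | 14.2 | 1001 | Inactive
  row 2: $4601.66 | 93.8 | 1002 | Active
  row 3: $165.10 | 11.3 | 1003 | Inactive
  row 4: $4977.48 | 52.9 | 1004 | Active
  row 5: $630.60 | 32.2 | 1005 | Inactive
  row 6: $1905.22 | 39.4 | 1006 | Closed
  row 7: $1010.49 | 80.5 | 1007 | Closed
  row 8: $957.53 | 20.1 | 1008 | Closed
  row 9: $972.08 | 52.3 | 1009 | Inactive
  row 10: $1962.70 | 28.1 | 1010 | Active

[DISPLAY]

Amount  │Score│ID  │Status                           
────────┼─────┼────┼────────                         
$2582.55│19.1 │1000│Active                           
$1563.21│14.2 │1001│Inactive                         
$4601.66│93.8 │1002│Active                           
$165.10 │11.3 │1003│Inactive                         
$4977.48│52.9 │1004│Active                           
$630.60 │32.2 │1005│Inactive                         
$1905.22│39.4 │1006│Closed                           
$1010.49│80.5 │1007│Closed                           
$957.53 │20.1 │1008│Closed                           
$972.08 │52.3 │1009│Inactive                         
$1962.70│28.1 │1010│Active                           
                                                     
                                                     
                                                     
                                                     
                                                     
                                                     
                                                     
                                                     
                                                     


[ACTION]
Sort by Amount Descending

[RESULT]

Amount ▼│Score│ID  │Status                           
────────┼─────┼────┼────────                         
$4977.48│52.9 │1004│Active                           
$4601.66│93.8 │1002│Active                           
$2582.55│19.1 │1000│Active                           
$1962.70│28.1 │1010│Active                           
$1905.22│39.4 │1006│Closed                           
$1563.21│14.2 │1001│Inactive                         
$1010.49│80.5 │1007│Closed                           
$972.08 │52.3 │1009│Inactive                         
$957.53 │20.1 │1008│Closed                           
$630.60 │32.2 │1005│Inactive                         
$165.10 │11.3 │1003│Inactive                         
                                                     
                                                     
                                                     
                                                     
                                                     
                                                     
                                                     
                                                     
                                                     


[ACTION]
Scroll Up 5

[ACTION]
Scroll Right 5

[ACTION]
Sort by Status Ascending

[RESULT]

Amount  │Score│ID  │Status ▲                         
────────┼─────┼────┼────────                         
$4977.48│52.9 │1004│Active                           
$4601.66│93.8 │1002│Active                           
$2582.55│19.1 │1000│Active                           
$1962.70│28.1 │1010│Active                           
$1905.22│39.4 │1006│Closed                           
$1010.49│80.5 │1007│Closed                           
$957.53 │20.1 │1008│Closed                           
$1563.21│14.2 │1001│Inactive                         
$972.08 │52.3 │1009│Inactive                         
$630.60 │32.2 │1005│Inactive                         
$165.10 │11.3 │1003│Inactive                         
                                                     
                                                     
                                                     
                                                     
                                                     
                                                     
                                                     
                                                     
                                                     


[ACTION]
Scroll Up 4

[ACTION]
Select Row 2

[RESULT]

Amount  │Score│ID  │Status ▲                         
────────┼─────┼────┼────────                         
$4977.48│52.9 │1004│Active                           
$4601.66│93.8 │1002│Active                           
>2582.55│19.1 │1000│Active                           
$1962.70│28.1 │1010│Active                           
$1905.22│39.4 │1006│Closed                           
$1010.49│80.5 │1007│Closed                           
$957.53 │20.1 │1008│Closed                           
$1563.21│14.2 │1001│Inactive                         
$972.08 │52.3 │1009│Inactive                         
$630.60 │32.2 │1005│Inactive                         
$165.10 │11.3 │1003│Inactive                         
                                                     
                                                     
                                                     
                                                     
                                                     
                                                     
                                                     
                                                     
                                                     


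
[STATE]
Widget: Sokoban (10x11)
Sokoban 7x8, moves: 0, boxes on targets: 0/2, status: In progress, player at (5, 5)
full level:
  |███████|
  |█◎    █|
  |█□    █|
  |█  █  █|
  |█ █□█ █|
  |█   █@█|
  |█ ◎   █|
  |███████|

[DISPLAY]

███████   
█◎    █   
█□    █   
█  █  █   
█ █□█ █   
█   █@█   
█ ◎   █   
███████   
Moves: 0  
          
          


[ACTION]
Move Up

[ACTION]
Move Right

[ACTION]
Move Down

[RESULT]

███████   
█◎    █   
█□    █   
█  █  █   
█ █□█ █   
█   █@█   
█ ◎   █   
███████   
Moves: 2  
          
          


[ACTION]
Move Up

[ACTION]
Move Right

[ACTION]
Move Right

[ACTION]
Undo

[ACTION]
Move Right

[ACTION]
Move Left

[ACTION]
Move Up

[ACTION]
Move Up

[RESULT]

███████   
█◎    █   
█□    █   
█  █ @█   
█ █□█ █   
█   █ █   
█ ◎   █   
███████   
Moves: 4  
          
          


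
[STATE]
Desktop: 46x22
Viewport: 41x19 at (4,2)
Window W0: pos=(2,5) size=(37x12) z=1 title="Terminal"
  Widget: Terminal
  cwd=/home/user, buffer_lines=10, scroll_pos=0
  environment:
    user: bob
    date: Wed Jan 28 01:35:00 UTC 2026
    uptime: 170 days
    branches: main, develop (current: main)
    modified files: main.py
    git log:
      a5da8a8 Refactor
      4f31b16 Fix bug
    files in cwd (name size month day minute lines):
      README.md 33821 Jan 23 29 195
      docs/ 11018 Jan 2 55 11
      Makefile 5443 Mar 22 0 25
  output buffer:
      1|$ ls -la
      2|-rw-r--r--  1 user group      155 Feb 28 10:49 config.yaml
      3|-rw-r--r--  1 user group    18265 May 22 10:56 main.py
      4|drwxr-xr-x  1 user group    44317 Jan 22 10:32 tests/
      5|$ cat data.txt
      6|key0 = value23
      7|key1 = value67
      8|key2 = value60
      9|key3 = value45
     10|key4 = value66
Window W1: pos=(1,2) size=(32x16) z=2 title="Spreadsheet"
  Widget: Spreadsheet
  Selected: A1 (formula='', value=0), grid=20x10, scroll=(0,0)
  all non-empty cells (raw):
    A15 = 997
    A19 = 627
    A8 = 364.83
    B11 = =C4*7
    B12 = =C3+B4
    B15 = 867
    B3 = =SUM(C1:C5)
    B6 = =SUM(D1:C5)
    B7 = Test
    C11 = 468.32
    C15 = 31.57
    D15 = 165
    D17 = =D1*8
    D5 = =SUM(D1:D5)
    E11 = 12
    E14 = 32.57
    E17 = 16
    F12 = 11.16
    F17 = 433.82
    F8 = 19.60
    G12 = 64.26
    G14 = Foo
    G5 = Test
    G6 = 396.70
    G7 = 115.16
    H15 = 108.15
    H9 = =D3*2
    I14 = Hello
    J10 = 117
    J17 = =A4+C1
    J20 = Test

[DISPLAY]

━━━━━━━━━━━━━━━━━━━━━━━━━━━━┓            
preadsheet                  ┃            
────────────────────────────┨            
:                           ┃━━━━━┓      
     A       B       C      ┃     ┃      
----------------------------┃─────┨      
1      [0]       0       0  ┃     ┃      
2        0       0       0  ┃155 F┃      
3        0       0       0  ┃265 M┃      
4        0       0       0  ┃317 J┃      
5        0       0       0#C┃     ┃      
6        0#CIRC!         0  ┃     ┃      
7        0Test           0  ┃     ┃      
8   364.83       0       0  ┃     ┃      
9        0       0       0  ┃━━━━━┛      
━━━━━━━━━━━━━━━━━━━━━━━━━━━━┛            
                                         
                                         
                                         


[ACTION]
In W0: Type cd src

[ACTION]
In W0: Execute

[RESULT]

━━━━━━━━━━━━━━━━━━━━━━━━━━━━┓            
preadsheet                  ┃            
────────────────────────────┨            
:                           ┃━━━━━┓      
     A       B       C      ┃     ┃      
----------------------------┃─────┨      
1      [0]       0       0  ┃     ┃      
2        0       0       0  ┃     ┃      
3        0       0       0  ┃     ┃      
4        0       0       0  ┃     ┃      
5        0       0       0#C┃     ┃      
6        0#CIRC!         0  ┃     ┃      
7        0Test           0  ┃     ┃      
8   364.83       0       0  ┃     ┃      
9        0       0       0  ┃━━━━━┛      
━━━━━━━━━━━━━━━━━━━━━━━━━━━━┛            
                                         
                                         
                                         


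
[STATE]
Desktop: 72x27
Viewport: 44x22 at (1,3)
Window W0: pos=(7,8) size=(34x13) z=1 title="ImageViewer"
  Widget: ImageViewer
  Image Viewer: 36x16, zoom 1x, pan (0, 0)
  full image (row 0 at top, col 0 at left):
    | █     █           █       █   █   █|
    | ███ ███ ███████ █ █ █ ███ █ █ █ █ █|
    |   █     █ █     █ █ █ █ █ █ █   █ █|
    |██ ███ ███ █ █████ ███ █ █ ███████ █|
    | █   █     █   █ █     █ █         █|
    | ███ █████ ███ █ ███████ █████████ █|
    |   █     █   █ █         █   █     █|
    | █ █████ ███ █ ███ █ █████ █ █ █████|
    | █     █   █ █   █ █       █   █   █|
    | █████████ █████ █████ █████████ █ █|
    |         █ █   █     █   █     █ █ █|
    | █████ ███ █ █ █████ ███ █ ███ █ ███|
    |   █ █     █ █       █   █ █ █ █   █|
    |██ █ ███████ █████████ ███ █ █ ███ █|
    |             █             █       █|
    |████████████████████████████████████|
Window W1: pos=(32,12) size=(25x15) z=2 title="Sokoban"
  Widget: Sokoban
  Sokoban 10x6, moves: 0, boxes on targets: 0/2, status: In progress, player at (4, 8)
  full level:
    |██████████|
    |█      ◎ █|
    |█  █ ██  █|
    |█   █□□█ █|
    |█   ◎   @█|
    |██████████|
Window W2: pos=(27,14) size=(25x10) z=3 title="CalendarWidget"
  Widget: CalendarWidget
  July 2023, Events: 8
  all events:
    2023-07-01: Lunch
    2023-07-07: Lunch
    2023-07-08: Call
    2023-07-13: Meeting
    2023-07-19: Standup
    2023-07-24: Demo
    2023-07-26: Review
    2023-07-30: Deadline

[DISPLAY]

                                            
                                            
                                            
                                            
                                            
      ┏━━━━━━━━━━━━━━━━━━━━━━━━━━━━━━━━┓    
      ┃ ImageViewer                    ┃    
      ┠────────────────────────────────┨    
      ┃ █     █           █       █   █┃    
      ┃ ███ ███ ███████ █ █ █ █┏━━━━━━━━━━━━
      ┃   █     █ █     █ █ █ █┃ Sokoban    
      ┃██ ███ ███ █ █████ ┏━━━━━━━━━━━━━━━━━
      ┃ █   █     █   █ █ ┃ CalendarWidget  
      ┃ ███ █████ ███ █ ██┠─────────────────
      ┃   █     █   █ █   ┃       July 2023 
      ┃ █ █████ ███ █ ███ ┃Mo Tu We Th Fr Sa
      ┃ █     █   █ █   █ ┃                1
      ┗━━━━━━━━━━━━━━━━━━━┃ 3  4  5  6  7*  
                          ┃10 11 12 13* 14 1
                          ┃17 18 19* 20 21 2
                          ┗━━━━━━━━━━━━━━━━━
                               ┃            


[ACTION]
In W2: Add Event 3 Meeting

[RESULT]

                                            
                                            
                                            
                                            
                                            
      ┏━━━━━━━━━━━━━━━━━━━━━━━━━━━━━━━━┓    
      ┃ ImageViewer                    ┃    
      ┠────────────────────────────────┨    
      ┃ █     █           █       █   █┃    
      ┃ ███ ███ ███████ █ █ █ █┏━━━━━━━━━━━━
      ┃   █     █ █     █ █ █ █┃ Sokoban    
      ┃██ ███ ███ █ █████ ┏━━━━━━━━━━━━━━━━━
      ┃ █   █     █   █ █ ┃ CalendarWidget  
      ┃ ███ █████ ███ █ ██┠─────────────────
      ┃   █     █   █ █   ┃       July 2023 
      ┃ █ █████ ███ █ ███ ┃Mo Tu We Th Fr Sa
      ┃ █     █   █ █   █ ┃                1
      ┗━━━━━━━━━━━━━━━━━━━┃ 3*  4  5  6  7* 
                          ┃10 11 12 13* 14 1
                          ┃17 18 19* 20 21 2
                          ┗━━━━━━━━━━━━━━━━━
                               ┃            


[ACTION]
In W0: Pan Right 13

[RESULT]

                                            
                                            
                                            
                                            
                                            
      ┏━━━━━━━━━━━━━━━━━━━━━━━━━━━━━━━━┓    
      ┃ ImageViewer                    ┃    
      ┠────────────────────────────────┨    
      ┃      █       █   █   █         ┃    
      ┃███ █ █ █ ███ █ █ █ █ █ ┏━━━━━━━━━━━━
      ┃    █ █ █ █ █ █ █   █ █ ┃ Sokoban    
      ┃█████ ███ █ █ █████┏━━━━━━━━━━━━━━━━━
      ┃  █ █     █ █      ┃ CalendarWidget  
      ┃█ █ ███████ ███████┠─────────────────
      ┃█ █         █   █  ┃       July 2023 
      ┃█ ███ █ █████ █ █ █┃Mo Tu We Th Fr Sa
      ┃█   █ █       █   █┃                1
      ┗━━━━━━━━━━━━━━━━━━━┃ 3*  4  5  6  7* 
                          ┃10 11 12 13* 14 1
                          ┃17 18 19* 20 21 2
                          ┗━━━━━━━━━━━━━━━━━
                               ┃            


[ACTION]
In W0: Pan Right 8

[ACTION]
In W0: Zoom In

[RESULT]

                                            
                                            
                                            
                                            
                                            
      ┏━━━━━━━━━━━━━━━━━━━━━━━━━━━━━━━━┓    
      ┃ ImageViewer                    ┃    
      ┠────────────────────────────────┨    
      ┃                 ██             ┃    
      ┃                 ██     ┏━━━━━━━━━━━━
      ┃███████████  ██  ██  ██ ┃ Sokoban    
      ┃███████████  ██  ██┏━━━━━━━━━━━━━━━━━
      ┃ ██          ██  ██┃ CalendarWidget  
      ┃ ██          ██  ██┠─────────────────
      ┃ ██  ██████████  ██┃       July 2023 
      ┃ ██  ██████████  ██┃Mo Tu We Th Fr Sa
      ┃ ██      ██  ██    ┃                1
      ┗━━━━━━━━━━━━━━━━━━━┃ 3*  4  5  6  7* 
                          ┃10 11 12 13* 14 1
                          ┃17 18 19* 20 21 2
                          ┗━━━━━━━━━━━━━━━━━
                               ┃            
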